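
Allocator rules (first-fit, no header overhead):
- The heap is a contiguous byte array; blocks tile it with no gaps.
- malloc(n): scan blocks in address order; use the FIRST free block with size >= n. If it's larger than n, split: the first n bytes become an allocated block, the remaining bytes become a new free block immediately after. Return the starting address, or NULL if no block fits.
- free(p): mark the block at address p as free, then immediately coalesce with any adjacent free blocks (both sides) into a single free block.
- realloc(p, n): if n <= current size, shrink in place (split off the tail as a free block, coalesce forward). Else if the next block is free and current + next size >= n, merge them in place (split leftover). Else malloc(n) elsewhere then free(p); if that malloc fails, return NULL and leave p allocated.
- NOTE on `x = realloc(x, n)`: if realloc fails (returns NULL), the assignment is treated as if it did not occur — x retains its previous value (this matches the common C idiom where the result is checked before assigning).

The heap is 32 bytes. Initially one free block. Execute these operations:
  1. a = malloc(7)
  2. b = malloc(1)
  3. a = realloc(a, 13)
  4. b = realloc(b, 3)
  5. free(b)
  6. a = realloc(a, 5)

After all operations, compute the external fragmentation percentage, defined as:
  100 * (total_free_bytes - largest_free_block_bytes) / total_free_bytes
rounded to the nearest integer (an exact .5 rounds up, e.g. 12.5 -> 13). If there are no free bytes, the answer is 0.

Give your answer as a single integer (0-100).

Answer: 30

Derivation:
Op 1: a = malloc(7) -> a = 0; heap: [0-6 ALLOC][7-31 FREE]
Op 2: b = malloc(1) -> b = 7; heap: [0-6 ALLOC][7-7 ALLOC][8-31 FREE]
Op 3: a = realloc(a, 13) -> a = 8; heap: [0-6 FREE][7-7 ALLOC][8-20 ALLOC][21-31 FREE]
Op 4: b = realloc(b, 3) -> b = 0; heap: [0-2 ALLOC][3-7 FREE][8-20 ALLOC][21-31 FREE]
Op 5: free(b) -> (freed b); heap: [0-7 FREE][8-20 ALLOC][21-31 FREE]
Op 6: a = realloc(a, 5) -> a = 8; heap: [0-7 FREE][8-12 ALLOC][13-31 FREE]
Free blocks: [8 19] total_free=27 largest=19 -> 100*(27-19)/27 = 800/27 ≈ 29.630 -> rounds to 30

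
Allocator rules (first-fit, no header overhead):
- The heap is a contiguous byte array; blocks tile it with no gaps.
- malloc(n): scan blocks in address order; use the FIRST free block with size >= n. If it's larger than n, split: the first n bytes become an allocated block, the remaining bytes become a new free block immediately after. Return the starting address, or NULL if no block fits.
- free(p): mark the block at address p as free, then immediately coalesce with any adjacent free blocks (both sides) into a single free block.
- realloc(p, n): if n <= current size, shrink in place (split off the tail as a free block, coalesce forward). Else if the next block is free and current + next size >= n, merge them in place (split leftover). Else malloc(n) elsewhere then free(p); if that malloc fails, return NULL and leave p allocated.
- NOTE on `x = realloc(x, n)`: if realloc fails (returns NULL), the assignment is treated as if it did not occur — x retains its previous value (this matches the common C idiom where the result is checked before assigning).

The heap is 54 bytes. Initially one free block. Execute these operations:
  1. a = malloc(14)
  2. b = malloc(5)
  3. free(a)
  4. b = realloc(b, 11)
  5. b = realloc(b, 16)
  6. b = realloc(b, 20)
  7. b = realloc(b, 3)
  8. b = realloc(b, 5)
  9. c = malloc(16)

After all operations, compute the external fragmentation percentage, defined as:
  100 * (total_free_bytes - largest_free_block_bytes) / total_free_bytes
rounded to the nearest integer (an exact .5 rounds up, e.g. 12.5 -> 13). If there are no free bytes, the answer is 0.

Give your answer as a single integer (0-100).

Op 1: a = malloc(14) -> a = 0; heap: [0-13 ALLOC][14-53 FREE]
Op 2: b = malloc(5) -> b = 14; heap: [0-13 ALLOC][14-18 ALLOC][19-53 FREE]
Op 3: free(a) -> (freed a); heap: [0-13 FREE][14-18 ALLOC][19-53 FREE]
Op 4: b = realloc(b, 11) -> b = 14; heap: [0-13 FREE][14-24 ALLOC][25-53 FREE]
Op 5: b = realloc(b, 16) -> b = 14; heap: [0-13 FREE][14-29 ALLOC][30-53 FREE]
Op 6: b = realloc(b, 20) -> b = 14; heap: [0-13 FREE][14-33 ALLOC][34-53 FREE]
Op 7: b = realloc(b, 3) -> b = 14; heap: [0-13 FREE][14-16 ALLOC][17-53 FREE]
Op 8: b = realloc(b, 5) -> b = 14; heap: [0-13 FREE][14-18 ALLOC][19-53 FREE]
Op 9: c = malloc(16) -> c = 19; heap: [0-13 FREE][14-18 ALLOC][19-34 ALLOC][35-53 FREE]
Free blocks: [14 19] total_free=33 largest=19 -> 100*(33-19)/33 = 1400/33 ≈ 42.424 -> rounds to 42

Answer: 42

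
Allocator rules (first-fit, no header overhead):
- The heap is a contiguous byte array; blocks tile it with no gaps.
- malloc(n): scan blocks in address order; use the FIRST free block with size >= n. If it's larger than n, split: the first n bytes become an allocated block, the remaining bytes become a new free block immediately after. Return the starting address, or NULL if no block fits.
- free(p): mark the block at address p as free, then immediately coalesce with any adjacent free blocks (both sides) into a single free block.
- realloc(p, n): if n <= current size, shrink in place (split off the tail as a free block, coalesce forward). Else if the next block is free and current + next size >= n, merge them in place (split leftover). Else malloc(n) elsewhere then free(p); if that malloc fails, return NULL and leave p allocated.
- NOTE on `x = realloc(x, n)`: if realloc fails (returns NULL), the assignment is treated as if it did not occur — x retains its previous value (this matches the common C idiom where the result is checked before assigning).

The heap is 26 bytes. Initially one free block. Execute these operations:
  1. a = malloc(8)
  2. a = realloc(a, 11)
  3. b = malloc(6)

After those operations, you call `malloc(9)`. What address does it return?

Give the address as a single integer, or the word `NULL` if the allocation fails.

Op 1: a = malloc(8) -> a = 0; heap: [0-7 ALLOC][8-25 FREE]
Op 2: a = realloc(a, 11) -> a = 0; heap: [0-10 ALLOC][11-25 FREE]
Op 3: b = malloc(6) -> b = 11; heap: [0-10 ALLOC][11-16 ALLOC][17-25 FREE]
malloc(9): first-fit scan over [0-10 ALLOC][11-16 ALLOC][17-25 FREE] -> 17

Answer: 17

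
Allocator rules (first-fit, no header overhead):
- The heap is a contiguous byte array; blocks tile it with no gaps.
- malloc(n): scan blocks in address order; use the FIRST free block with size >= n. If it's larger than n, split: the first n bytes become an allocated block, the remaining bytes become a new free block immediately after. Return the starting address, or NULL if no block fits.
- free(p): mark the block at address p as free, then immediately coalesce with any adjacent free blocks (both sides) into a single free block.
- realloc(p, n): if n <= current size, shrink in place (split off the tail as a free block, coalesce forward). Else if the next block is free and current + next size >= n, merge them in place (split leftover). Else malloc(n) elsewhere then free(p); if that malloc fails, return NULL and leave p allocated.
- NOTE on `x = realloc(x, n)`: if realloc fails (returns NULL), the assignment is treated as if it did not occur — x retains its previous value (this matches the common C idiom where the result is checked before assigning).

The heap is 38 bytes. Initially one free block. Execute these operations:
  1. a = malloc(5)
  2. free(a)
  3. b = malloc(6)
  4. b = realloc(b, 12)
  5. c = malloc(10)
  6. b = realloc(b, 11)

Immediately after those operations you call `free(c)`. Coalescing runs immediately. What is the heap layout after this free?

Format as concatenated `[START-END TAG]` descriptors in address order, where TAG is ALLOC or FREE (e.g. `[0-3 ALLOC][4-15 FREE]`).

Op 1: a = malloc(5) -> a = 0; heap: [0-4 ALLOC][5-37 FREE]
Op 2: free(a) -> (freed a); heap: [0-37 FREE]
Op 3: b = malloc(6) -> b = 0; heap: [0-5 ALLOC][6-37 FREE]
Op 4: b = realloc(b, 12) -> b = 0; heap: [0-11 ALLOC][12-37 FREE]
Op 5: c = malloc(10) -> c = 12; heap: [0-11 ALLOC][12-21 ALLOC][22-37 FREE]
Op 6: b = realloc(b, 11) -> b = 0; heap: [0-10 ALLOC][11-11 FREE][12-21 ALLOC][22-37 FREE]
free(c): c = 12 -> block [12-21 ALLOC]; mark free, coalesce with adjacent free neighbors -> [0-10 ALLOC][11-37 FREE]

Answer: [0-10 ALLOC][11-37 FREE]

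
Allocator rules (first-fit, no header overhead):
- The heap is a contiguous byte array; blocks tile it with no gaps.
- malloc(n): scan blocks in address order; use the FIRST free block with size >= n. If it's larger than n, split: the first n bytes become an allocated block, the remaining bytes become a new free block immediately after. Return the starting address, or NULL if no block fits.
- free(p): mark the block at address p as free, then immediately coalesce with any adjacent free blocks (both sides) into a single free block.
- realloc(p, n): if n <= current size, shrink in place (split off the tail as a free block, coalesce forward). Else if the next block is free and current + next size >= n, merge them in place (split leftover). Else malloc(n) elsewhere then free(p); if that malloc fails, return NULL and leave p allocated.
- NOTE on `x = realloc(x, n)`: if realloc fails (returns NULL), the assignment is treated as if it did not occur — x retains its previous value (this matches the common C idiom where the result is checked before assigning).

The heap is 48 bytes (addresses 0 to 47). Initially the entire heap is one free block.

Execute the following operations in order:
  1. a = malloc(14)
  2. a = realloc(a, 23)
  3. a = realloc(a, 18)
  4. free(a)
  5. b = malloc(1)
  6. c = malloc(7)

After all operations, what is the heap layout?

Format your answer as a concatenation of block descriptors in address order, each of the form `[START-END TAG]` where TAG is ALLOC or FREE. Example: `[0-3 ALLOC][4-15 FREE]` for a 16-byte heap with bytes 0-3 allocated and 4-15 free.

Answer: [0-0 ALLOC][1-7 ALLOC][8-47 FREE]

Derivation:
Op 1: a = malloc(14) -> a = 0; heap: [0-13 ALLOC][14-47 FREE]
Op 2: a = realloc(a, 23) -> a = 0; heap: [0-22 ALLOC][23-47 FREE]
Op 3: a = realloc(a, 18) -> a = 0; heap: [0-17 ALLOC][18-47 FREE]
Op 4: free(a) -> (freed a); heap: [0-47 FREE]
Op 5: b = malloc(1) -> b = 0; heap: [0-0 ALLOC][1-47 FREE]
Op 6: c = malloc(7) -> c = 1; heap: [0-0 ALLOC][1-7 ALLOC][8-47 FREE]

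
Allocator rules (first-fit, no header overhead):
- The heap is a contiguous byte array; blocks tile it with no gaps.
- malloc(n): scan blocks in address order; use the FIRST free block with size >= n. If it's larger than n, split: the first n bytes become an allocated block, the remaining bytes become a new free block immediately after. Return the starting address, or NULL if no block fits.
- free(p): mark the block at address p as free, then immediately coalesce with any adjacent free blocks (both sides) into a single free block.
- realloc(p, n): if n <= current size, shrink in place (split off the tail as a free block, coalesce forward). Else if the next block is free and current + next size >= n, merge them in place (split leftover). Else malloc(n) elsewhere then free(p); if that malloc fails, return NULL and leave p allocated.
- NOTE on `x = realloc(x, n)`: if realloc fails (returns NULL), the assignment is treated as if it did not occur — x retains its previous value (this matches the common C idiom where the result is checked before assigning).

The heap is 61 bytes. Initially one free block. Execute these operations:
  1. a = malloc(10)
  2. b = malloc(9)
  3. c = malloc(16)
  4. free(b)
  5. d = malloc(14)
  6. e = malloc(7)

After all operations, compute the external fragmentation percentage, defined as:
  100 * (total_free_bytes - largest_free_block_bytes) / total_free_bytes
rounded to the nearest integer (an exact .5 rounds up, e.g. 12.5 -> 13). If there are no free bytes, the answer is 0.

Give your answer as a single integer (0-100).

Op 1: a = malloc(10) -> a = 0; heap: [0-9 ALLOC][10-60 FREE]
Op 2: b = malloc(9) -> b = 10; heap: [0-9 ALLOC][10-18 ALLOC][19-60 FREE]
Op 3: c = malloc(16) -> c = 19; heap: [0-9 ALLOC][10-18 ALLOC][19-34 ALLOC][35-60 FREE]
Op 4: free(b) -> (freed b); heap: [0-9 ALLOC][10-18 FREE][19-34 ALLOC][35-60 FREE]
Op 5: d = malloc(14) -> d = 35; heap: [0-9 ALLOC][10-18 FREE][19-34 ALLOC][35-48 ALLOC][49-60 FREE]
Op 6: e = malloc(7) -> e = 10; heap: [0-9 ALLOC][10-16 ALLOC][17-18 FREE][19-34 ALLOC][35-48 ALLOC][49-60 FREE]
Free blocks: [2 12] total_free=14 largest=12 -> 100*(14-12)/14 = 200/14 ≈ 14.286 -> rounds to 14

Answer: 14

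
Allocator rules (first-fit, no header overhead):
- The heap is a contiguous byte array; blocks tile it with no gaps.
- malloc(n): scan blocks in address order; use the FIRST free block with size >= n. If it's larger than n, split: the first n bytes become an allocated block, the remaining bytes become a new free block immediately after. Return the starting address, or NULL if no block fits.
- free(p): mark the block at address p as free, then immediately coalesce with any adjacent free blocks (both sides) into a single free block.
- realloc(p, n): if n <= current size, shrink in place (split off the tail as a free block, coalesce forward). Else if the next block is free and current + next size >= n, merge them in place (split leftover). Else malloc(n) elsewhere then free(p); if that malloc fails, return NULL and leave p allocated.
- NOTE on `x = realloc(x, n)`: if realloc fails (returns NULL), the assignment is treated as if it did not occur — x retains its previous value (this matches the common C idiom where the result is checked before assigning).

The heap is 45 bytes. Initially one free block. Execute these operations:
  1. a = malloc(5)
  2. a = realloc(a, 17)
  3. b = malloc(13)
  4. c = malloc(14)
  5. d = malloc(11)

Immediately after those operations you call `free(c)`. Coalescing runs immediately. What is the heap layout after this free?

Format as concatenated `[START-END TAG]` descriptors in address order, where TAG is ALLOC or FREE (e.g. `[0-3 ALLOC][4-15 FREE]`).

Op 1: a = malloc(5) -> a = 0; heap: [0-4 ALLOC][5-44 FREE]
Op 2: a = realloc(a, 17) -> a = 0; heap: [0-16 ALLOC][17-44 FREE]
Op 3: b = malloc(13) -> b = 17; heap: [0-16 ALLOC][17-29 ALLOC][30-44 FREE]
Op 4: c = malloc(14) -> c = 30; heap: [0-16 ALLOC][17-29 ALLOC][30-43 ALLOC][44-44 FREE]
Op 5: d = malloc(11) -> d = NULL; heap: [0-16 ALLOC][17-29 ALLOC][30-43 ALLOC][44-44 FREE]
free(c): c = 30 -> block [30-43 ALLOC]; mark free, coalesce with adjacent free neighbors -> [0-16 ALLOC][17-29 ALLOC][30-44 FREE]

Answer: [0-16 ALLOC][17-29 ALLOC][30-44 FREE]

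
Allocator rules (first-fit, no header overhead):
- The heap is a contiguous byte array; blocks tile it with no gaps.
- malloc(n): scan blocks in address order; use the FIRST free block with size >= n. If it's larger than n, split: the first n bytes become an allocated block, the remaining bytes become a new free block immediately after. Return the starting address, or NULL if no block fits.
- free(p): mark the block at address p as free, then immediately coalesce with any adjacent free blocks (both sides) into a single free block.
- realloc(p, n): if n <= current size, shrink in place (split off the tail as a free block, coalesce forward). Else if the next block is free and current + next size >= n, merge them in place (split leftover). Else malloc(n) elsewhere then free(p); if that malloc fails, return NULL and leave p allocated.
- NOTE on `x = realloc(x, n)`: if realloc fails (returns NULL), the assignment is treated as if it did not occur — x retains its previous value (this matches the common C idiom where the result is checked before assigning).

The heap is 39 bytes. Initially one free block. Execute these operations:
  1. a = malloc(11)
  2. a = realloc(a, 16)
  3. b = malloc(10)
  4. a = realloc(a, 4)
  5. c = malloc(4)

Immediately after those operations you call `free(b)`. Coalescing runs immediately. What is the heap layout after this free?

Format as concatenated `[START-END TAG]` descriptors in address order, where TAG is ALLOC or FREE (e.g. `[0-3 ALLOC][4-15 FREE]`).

Answer: [0-3 ALLOC][4-7 ALLOC][8-38 FREE]

Derivation:
Op 1: a = malloc(11) -> a = 0; heap: [0-10 ALLOC][11-38 FREE]
Op 2: a = realloc(a, 16) -> a = 0; heap: [0-15 ALLOC][16-38 FREE]
Op 3: b = malloc(10) -> b = 16; heap: [0-15 ALLOC][16-25 ALLOC][26-38 FREE]
Op 4: a = realloc(a, 4) -> a = 0; heap: [0-3 ALLOC][4-15 FREE][16-25 ALLOC][26-38 FREE]
Op 5: c = malloc(4) -> c = 4; heap: [0-3 ALLOC][4-7 ALLOC][8-15 FREE][16-25 ALLOC][26-38 FREE]
free(b): b = 16 -> block [16-25 ALLOC]; mark free, coalesce with adjacent free neighbors -> [0-3 ALLOC][4-7 ALLOC][8-38 FREE]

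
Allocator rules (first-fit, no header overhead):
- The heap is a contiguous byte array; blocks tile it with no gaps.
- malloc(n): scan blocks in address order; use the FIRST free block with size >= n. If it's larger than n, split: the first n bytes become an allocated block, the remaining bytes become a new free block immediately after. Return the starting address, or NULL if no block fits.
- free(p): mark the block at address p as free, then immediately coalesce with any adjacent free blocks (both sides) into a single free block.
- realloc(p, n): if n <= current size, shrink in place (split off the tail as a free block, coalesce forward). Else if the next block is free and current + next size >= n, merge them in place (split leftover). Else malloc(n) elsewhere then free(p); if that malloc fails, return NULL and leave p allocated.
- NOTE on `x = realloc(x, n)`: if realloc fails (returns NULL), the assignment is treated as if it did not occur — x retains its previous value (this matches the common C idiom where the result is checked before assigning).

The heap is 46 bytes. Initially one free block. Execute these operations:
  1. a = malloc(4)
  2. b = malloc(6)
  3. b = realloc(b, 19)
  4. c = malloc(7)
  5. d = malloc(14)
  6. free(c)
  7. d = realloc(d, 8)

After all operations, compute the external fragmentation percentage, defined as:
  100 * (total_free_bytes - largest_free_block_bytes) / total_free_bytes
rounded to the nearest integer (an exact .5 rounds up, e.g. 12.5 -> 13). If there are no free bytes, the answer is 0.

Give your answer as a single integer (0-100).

Answer: 47

Derivation:
Op 1: a = malloc(4) -> a = 0; heap: [0-3 ALLOC][4-45 FREE]
Op 2: b = malloc(6) -> b = 4; heap: [0-3 ALLOC][4-9 ALLOC][10-45 FREE]
Op 3: b = realloc(b, 19) -> b = 4; heap: [0-3 ALLOC][4-22 ALLOC][23-45 FREE]
Op 4: c = malloc(7) -> c = 23; heap: [0-3 ALLOC][4-22 ALLOC][23-29 ALLOC][30-45 FREE]
Op 5: d = malloc(14) -> d = 30; heap: [0-3 ALLOC][4-22 ALLOC][23-29 ALLOC][30-43 ALLOC][44-45 FREE]
Op 6: free(c) -> (freed c); heap: [0-3 ALLOC][4-22 ALLOC][23-29 FREE][30-43 ALLOC][44-45 FREE]
Op 7: d = realloc(d, 8) -> d = 30; heap: [0-3 ALLOC][4-22 ALLOC][23-29 FREE][30-37 ALLOC][38-45 FREE]
Free blocks: [7 8] total_free=15 largest=8 -> 100*(15-8)/15 = 700/15 ≈ 46.667 -> rounds to 47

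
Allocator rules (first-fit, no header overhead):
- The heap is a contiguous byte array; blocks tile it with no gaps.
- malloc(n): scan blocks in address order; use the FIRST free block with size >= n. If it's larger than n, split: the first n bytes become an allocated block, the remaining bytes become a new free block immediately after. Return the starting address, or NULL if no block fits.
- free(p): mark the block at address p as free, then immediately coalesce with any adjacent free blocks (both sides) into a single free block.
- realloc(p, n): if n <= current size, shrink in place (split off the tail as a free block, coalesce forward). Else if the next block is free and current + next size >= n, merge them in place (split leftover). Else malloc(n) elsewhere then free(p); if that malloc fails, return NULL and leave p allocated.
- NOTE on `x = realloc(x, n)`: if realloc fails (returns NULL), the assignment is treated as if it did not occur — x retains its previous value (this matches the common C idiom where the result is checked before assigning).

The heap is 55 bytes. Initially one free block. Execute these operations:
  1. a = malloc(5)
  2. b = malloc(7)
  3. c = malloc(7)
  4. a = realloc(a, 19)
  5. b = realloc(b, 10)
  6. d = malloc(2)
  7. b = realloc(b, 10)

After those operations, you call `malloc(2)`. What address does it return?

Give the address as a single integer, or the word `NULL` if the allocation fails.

Op 1: a = malloc(5) -> a = 0; heap: [0-4 ALLOC][5-54 FREE]
Op 2: b = malloc(7) -> b = 5; heap: [0-4 ALLOC][5-11 ALLOC][12-54 FREE]
Op 3: c = malloc(7) -> c = 12; heap: [0-4 ALLOC][5-11 ALLOC][12-18 ALLOC][19-54 FREE]
Op 4: a = realloc(a, 19) -> a = 19; heap: [0-4 FREE][5-11 ALLOC][12-18 ALLOC][19-37 ALLOC][38-54 FREE]
Op 5: b = realloc(b, 10) -> b = 38; heap: [0-11 FREE][12-18 ALLOC][19-37 ALLOC][38-47 ALLOC][48-54 FREE]
Op 6: d = malloc(2) -> d = 0; heap: [0-1 ALLOC][2-11 FREE][12-18 ALLOC][19-37 ALLOC][38-47 ALLOC][48-54 FREE]
Op 7: b = realloc(b, 10) -> b = 38; heap: [0-1 ALLOC][2-11 FREE][12-18 ALLOC][19-37 ALLOC][38-47 ALLOC][48-54 FREE]
malloc(2): first-fit scan over [0-1 ALLOC][2-11 FREE][12-18 ALLOC][19-37 ALLOC][38-47 ALLOC][48-54 FREE] -> 2

Answer: 2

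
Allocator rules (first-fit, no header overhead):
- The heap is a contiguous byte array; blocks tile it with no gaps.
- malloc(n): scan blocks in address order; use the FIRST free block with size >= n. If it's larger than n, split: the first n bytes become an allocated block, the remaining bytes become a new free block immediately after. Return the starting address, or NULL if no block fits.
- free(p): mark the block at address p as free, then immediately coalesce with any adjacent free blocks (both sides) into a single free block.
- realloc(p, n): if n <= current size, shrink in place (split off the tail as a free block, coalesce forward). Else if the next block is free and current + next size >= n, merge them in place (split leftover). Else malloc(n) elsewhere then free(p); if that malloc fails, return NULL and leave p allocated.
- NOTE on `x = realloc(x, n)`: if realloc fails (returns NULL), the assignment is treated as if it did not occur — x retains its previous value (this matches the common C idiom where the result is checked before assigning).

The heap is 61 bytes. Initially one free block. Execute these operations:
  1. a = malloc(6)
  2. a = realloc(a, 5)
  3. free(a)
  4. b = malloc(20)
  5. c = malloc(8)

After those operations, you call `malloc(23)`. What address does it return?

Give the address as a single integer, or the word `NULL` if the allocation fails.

Op 1: a = malloc(6) -> a = 0; heap: [0-5 ALLOC][6-60 FREE]
Op 2: a = realloc(a, 5) -> a = 0; heap: [0-4 ALLOC][5-60 FREE]
Op 3: free(a) -> (freed a); heap: [0-60 FREE]
Op 4: b = malloc(20) -> b = 0; heap: [0-19 ALLOC][20-60 FREE]
Op 5: c = malloc(8) -> c = 20; heap: [0-19 ALLOC][20-27 ALLOC][28-60 FREE]
malloc(23): first-fit scan over [0-19 ALLOC][20-27 ALLOC][28-60 FREE] -> 28

Answer: 28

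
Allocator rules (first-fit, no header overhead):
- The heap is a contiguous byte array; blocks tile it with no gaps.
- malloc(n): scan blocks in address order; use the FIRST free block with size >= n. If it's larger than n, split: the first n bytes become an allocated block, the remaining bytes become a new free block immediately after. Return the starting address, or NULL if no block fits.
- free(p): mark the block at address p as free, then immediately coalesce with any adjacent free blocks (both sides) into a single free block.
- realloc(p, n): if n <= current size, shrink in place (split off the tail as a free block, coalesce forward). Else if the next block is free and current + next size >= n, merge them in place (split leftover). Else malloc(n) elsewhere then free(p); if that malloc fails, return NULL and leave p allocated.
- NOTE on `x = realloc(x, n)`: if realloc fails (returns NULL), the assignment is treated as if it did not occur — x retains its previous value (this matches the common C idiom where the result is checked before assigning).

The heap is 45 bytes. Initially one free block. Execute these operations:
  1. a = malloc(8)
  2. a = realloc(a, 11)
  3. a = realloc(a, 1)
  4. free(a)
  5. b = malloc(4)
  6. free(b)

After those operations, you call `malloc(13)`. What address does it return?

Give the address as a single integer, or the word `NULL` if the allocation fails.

Op 1: a = malloc(8) -> a = 0; heap: [0-7 ALLOC][8-44 FREE]
Op 2: a = realloc(a, 11) -> a = 0; heap: [0-10 ALLOC][11-44 FREE]
Op 3: a = realloc(a, 1) -> a = 0; heap: [0-0 ALLOC][1-44 FREE]
Op 4: free(a) -> (freed a); heap: [0-44 FREE]
Op 5: b = malloc(4) -> b = 0; heap: [0-3 ALLOC][4-44 FREE]
Op 6: free(b) -> (freed b); heap: [0-44 FREE]
malloc(13): first-fit scan over [0-44 FREE] -> 0

Answer: 0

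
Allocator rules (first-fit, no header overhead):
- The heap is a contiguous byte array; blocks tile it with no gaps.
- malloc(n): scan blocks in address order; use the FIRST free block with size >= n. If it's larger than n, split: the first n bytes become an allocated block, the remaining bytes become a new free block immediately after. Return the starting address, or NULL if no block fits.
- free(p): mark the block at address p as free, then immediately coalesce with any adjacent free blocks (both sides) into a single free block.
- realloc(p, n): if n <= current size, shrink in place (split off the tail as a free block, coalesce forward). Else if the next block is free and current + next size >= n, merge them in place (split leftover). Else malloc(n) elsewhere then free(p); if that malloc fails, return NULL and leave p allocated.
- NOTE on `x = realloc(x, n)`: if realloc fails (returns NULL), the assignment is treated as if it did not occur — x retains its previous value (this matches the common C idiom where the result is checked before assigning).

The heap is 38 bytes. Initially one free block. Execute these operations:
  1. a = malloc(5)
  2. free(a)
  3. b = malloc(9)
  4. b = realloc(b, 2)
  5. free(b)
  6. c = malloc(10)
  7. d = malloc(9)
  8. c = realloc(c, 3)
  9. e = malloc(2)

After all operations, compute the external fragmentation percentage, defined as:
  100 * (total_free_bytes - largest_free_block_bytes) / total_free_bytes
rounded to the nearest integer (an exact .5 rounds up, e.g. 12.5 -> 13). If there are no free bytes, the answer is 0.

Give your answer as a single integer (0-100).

Op 1: a = malloc(5) -> a = 0; heap: [0-4 ALLOC][5-37 FREE]
Op 2: free(a) -> (freed a); heap: [0-37 FREE]
Op 3: b = malloc(9) -> b = 0; heap: [0-8 ALLOC][9-37 FREE]
Op 4: b = realloc(b, 2) -> b = 0; heap: [0-1 ALLOC][2-37 FREE]
Op 5: free(b) -> (freed b); heap: [0-37 FREE]
Op 6: c = malloc(10) -> c = 0; heap: [0-9 ALLOC][10-37 FREE]
Op 7: d = malloc(9) -> d = 10; heap: [0-9 ALLOC][10-18 ALLOC][19-37 FREE]
Op 8: c = realloc(c, 3) -> c = 0; heap: [0-2 ALLOC][3-9 FREE][10-18 ALLOC][19-37 FREE]
Op 9: e = malloc(2) -> e = 3; heap: [0-2 ALLOC][3-4 ALLOC][5-9 FREE][10-18 ALLOC][19-37 FREE]
Free blocks: [5 19] total_free=24 largest=19 -> 100*(24-19)/24 = 500/24 ≈ 20.833 -> rounds to 21

Answer: 21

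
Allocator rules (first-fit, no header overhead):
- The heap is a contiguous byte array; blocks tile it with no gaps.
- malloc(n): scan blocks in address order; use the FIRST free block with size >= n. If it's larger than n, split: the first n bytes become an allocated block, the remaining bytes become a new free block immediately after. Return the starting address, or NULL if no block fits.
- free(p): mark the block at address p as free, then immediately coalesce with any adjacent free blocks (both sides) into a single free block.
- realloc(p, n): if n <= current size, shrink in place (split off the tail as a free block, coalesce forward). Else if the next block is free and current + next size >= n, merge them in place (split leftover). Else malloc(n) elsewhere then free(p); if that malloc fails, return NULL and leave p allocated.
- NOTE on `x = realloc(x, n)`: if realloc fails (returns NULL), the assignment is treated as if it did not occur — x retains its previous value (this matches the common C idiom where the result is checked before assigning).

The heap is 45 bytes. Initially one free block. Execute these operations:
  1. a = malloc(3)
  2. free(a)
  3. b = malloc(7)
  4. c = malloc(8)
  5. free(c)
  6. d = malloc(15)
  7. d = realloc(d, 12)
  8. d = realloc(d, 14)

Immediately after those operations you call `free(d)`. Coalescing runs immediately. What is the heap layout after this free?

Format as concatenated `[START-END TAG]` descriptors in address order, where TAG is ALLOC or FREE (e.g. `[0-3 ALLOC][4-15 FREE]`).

Answer: [0-6 ALLOC][7-44 FREE]

Derivation:
Op 1: a = malloc(3) -> a = 0; heap: [0-2 ALLOC][3-44 FREE]
Op 2: free(a) -> (freed a); heap: [0-44 FREE]
Op 3: b = malloc(7) -> b = 0; heap: [0-6 ALLOC][7-44 FREE]
Op 4: c = malloc(8) -> c = 7; heap: [0-6 ALLOC][7-14 ALLOC][15-44 FREE]
Op 5: free(c) -> (freed c); heap: [0-6 ALLOC][7-44 FREE]
Op 6: d = malloc(15) -> d = 7; heap: [0-6 ALLOC][7-21 ALLOC][22-44 FREE]
Op 7: d = realloc(d, 12) -> d = 7; heap: [0-6 ALLOC][7-18 ALLOC][19-44 FREE]
Op 8: d = realloc(d, 14) -> d = 7; heap: [0-6 ALLOC][7-20 ALLOC][21-44 FREE]
free(d): d = 7 -> block [7-20 ALLOC]; mark free, coalesce with adjacent free neighbors -> [0-6 ALLOC][7-44 FREE]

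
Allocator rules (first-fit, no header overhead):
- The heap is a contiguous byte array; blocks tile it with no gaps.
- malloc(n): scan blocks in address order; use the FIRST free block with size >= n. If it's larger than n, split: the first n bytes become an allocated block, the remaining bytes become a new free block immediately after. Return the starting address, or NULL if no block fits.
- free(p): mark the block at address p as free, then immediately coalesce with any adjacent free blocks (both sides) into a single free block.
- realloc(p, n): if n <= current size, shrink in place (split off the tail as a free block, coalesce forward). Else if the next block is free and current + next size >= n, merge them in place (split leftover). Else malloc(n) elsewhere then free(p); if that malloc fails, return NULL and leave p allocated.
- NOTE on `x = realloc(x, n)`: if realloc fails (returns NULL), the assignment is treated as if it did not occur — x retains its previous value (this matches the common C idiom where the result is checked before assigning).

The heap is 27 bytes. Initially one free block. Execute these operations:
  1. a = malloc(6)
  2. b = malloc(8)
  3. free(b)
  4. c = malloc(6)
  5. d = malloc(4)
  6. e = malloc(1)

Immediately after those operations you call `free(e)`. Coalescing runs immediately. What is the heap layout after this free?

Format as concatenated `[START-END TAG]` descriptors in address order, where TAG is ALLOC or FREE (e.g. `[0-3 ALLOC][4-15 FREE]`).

Answer: [0-5 ALLOC][6-11 ALLOC][12-15 ALLOC][16-26 FREE]

Derivation:
Op 1: a = malloc(6) -> a = 0; heap: [0-5 ALLOC][6-26 FREE]
Op 2: b = malloc(8) -> b = 6; heap: [0-5 ALLOC][6-13 ALLOC][14-26 FREE]
Op 3: free(b) -> (freed b); heap: [0-5 ALLOC][6-26 FREE]
Op 4: c = malloc(6) -> c = 6; heap: [0-5 ALLOC][6-11 ALLOC][12-26 FREE]
Op 5: d = malloc(4) -> d = 12; heap: [0-5 ALLOC][6-11 ALLOC][12-15 ALLOC][16-26 FREE]
Op 6: e = malloc(1) -> e = 16; heap: [0-5 ALLOC][6-11 ALLOC][12-15 ALLOC][16-16 ALLOC][17-26 FREE]
free(e): e = 16 -> block [16-16 ALLOC]; mark free, coalesce with adjacent free neighbors -> [0-5 ALLOC][6-11 ALLOC][12-15 ALLOC][16-26 FREE]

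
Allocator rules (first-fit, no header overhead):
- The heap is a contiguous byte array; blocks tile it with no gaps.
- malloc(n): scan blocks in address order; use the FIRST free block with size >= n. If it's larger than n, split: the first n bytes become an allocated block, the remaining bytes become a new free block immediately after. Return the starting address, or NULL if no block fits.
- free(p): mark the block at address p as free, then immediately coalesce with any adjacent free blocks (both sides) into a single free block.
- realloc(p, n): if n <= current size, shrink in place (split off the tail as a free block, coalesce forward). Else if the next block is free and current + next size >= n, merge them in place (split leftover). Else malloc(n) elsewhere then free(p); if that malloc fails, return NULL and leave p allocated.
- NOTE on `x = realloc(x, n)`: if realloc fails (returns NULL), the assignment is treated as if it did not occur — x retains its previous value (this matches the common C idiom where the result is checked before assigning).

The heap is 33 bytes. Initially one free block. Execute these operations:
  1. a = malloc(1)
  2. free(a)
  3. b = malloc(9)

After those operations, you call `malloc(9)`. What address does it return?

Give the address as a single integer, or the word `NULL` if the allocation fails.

Answer: 9

Derivation:
Op 1: a = malloc(1) -> a = 0; heap: [0-0 ALLOC][1-32 FREE]
Op 2: free(a) -> (freed a); heap: [0-32 FREE]
Op 3: b = malloc(9) -> b = 0; heap: [0-8 ALLOC][9-32 FREE]
malloc(9): first-fit scan over [0-8 ALLOC][9-32 FREE] -> 9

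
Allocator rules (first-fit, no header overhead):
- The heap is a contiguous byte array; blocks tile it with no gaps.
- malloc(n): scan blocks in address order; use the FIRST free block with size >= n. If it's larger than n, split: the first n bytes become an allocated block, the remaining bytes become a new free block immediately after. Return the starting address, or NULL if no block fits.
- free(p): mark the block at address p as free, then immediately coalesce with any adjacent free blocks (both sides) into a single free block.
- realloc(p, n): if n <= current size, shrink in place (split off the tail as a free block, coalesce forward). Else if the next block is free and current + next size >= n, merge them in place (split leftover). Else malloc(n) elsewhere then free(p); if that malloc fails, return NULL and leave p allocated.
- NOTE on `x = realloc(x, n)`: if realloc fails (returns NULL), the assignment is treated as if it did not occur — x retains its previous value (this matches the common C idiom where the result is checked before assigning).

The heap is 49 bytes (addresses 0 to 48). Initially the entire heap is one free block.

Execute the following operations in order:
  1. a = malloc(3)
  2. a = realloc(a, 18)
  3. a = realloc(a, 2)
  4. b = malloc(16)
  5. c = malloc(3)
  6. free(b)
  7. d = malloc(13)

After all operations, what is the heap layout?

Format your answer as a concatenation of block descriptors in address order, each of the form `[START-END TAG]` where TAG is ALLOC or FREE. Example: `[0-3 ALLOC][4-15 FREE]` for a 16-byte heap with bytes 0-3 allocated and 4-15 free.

Op 1: a = malloc(3) -> a = 0; heap: [0-2 ALLOC][3-48 FREE]
Op 2: a = realloc(a, 18) -> a = 0; heap: [0-17 ALLOC][18-48 FREE]
Op 3: a = realloc(a, 2) -> a = 0; heap: [0-1 ALLOC][2-48 FREE]
Op 4: b = malloc(16) -> b = 2; heap: [0-1 ALLOC][2-17 ALLOC][18-48 FREE]
Op 5: c = malloc(3) -> c = 18; heap: [0-1 ALLOC][2-17 ALLOC][18-20 ALLOC][21-48 FREE]
Op 6: free(b) -> (freed b); heap: [0-1 ALLOC][2-17 FREE][18-20 ALLOC][21-48 FREE]
Op 7: d = malloc(13) -> d = 2; heap: [0-1 ALLOC][2-14 ALLOC][15-17 FREE][18-20 ALLOC][21-48 FREE]

Answer: [0-1 ALLOC][2-14 ALLOC][15-17 FREE][18-20 ALLOC][21-48 FREE]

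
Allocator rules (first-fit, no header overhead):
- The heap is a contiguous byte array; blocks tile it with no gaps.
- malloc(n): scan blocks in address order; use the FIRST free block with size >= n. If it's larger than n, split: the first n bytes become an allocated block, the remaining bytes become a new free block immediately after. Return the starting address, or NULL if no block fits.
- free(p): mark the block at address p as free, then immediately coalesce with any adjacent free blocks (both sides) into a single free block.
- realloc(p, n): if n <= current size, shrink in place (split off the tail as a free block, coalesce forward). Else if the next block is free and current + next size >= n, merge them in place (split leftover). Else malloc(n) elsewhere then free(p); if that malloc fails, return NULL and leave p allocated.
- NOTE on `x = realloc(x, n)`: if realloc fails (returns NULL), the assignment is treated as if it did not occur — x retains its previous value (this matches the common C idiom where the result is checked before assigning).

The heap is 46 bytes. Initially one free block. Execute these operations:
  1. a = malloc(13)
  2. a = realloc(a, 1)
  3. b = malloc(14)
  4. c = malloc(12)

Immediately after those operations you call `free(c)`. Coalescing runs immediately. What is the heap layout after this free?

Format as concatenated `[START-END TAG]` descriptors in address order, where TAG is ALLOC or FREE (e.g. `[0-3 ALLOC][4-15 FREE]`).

Op 1: a = malloc(13) -> a = 0; heap: [0-12 ALLOC][13-45 FREE]
Op 2: a = realloc(a, 1) -> a = 0; heap: [0-0 ALLOC][1-45 FREE]
Op 3: b = malloc(14) -> b = 1; heap: [0-0 ALLOC][1-14 ALLOC][15-45 FREE]
Op 4: c = malloc(12) -> c = 15; heap: [0-0 ALLOC][1-14 ALLOC][15-26 ALLOC][27-45 FREE]
free(c): c = 15 -> block [15-26 ALLOC]; mark free, coalesce with adjacent free neighbors -> [0-0 ALLOC][1-14 ALLOC][15-45 FREE]

Answer: [0-0 ALLOC][1-14 ALLOC][15-45 FREE]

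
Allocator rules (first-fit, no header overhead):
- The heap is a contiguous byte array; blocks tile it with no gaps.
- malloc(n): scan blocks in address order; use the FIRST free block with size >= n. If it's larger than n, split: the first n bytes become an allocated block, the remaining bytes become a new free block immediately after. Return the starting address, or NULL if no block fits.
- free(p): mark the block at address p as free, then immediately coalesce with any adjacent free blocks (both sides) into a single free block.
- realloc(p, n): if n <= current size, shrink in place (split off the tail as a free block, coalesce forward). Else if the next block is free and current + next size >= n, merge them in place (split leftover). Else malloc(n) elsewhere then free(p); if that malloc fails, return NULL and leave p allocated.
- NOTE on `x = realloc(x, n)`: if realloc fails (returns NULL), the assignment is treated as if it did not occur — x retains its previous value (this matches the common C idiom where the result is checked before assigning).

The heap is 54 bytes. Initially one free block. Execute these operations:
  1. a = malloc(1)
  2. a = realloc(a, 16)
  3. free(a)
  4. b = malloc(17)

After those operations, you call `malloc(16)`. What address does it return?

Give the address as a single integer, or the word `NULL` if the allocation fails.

Answer: 17

Derivation:
Op 1: a = malloc(1) -> a = 0; heap: [0-0 ALLOC][1-53 FREE]
Op 2: a = realloc(a, 16) -> a = 0; heap: [0-15 ALLOC][16-53 FREE]
Op 3: free(a) -> (freed a); heap: [0-53 FREE]
Op 4: b = malloc(17) -> b = 0; heap: [0-16 ALLOC][17-53 FREE]
malloc(16): first-fit scan over [0-16 ALLOC][17-53 FREE] -> 17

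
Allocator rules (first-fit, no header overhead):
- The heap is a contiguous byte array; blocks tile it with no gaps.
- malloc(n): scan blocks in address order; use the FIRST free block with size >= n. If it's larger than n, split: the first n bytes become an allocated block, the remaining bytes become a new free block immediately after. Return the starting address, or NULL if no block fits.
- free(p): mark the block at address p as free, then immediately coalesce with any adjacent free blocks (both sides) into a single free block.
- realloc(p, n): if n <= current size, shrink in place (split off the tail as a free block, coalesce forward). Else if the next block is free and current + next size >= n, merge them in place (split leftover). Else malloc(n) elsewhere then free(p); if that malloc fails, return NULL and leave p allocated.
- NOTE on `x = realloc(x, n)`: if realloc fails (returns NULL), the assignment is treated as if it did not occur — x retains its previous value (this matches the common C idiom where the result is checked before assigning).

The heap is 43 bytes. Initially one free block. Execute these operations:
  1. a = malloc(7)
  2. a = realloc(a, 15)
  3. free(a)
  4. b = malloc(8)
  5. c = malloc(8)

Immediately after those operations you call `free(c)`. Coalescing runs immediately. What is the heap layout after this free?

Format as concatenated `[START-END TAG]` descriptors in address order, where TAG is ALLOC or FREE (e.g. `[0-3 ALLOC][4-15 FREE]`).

Op 1: a = malloc(7) -> a = 0; heap: [0-6 ALLOC][7-42 FREE]
Op 2: a = realloc(a, 15) -> a = 0; heap: [0-14 ALLOC][15-42 FREE]
Op 3: free(a) -> (freed a); heap: [0-42 FREE]
Op 4: b = malloc(8) -> b = 0; heap: [0-7 ALLOC][8-42 FREE]
Op 5: c = malloc(8) -> c = 8; heap: [0-7 ALLOC][8-15 ALLOC][16-42 FREE]
free(c): c = 8 -> block [8-15 ALLOC]; mark free, coalesce with adjacent free neighbors -> [0-7 ALLOC][8-42 FREE]

Answer: [0-7 ALLOC][8-42 FREE]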